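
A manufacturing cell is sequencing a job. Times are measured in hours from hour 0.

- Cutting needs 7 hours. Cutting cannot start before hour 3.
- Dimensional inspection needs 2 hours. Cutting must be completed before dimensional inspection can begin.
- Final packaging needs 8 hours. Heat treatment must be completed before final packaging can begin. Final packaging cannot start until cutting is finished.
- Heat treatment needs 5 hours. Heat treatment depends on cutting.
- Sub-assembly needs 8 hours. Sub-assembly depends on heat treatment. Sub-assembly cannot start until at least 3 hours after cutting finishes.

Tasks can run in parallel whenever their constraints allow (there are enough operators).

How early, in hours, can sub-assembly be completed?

Cutting waits on its own release at hour 3, so it starts at hour 3 and finishes at 3 + 7 = hour 10.
Heat treatment waits on cutting (finishes hour 10), so it starts at hour 10 and finishes at 10 + 5 = hour 15.
Sub-assembly needs all of heat treatment (finishes hour 15); cutting (finishes hour 10, plus 3-hour gap → hour 13). That puts its earliest start at hour 15; it finishes at 15 + 8 = hour 23.

23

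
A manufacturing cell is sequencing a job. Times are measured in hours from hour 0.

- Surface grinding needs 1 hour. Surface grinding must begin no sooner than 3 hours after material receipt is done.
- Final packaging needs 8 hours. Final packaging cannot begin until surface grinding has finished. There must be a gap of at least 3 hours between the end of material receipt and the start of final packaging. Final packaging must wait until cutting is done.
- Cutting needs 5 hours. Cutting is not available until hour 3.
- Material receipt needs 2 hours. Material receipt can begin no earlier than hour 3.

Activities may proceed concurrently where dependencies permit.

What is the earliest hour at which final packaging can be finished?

17

After its own release at hour 3, cutting can start at hour 3 and finishes at hour 8.
After its own release at hour 3, material receipt can start at hour 3 and finishes at hour 5.
Surface grinding waits on material receipt (finishes hour 5, plus 3-hour gap → hour 8), so it starts at hour 8 and finishes at 8 + 1 = hour 9.
Final packaging cannot start until surface grinding (finishes hour 9); material receipt (finishes hour 5, plus 3-hour gap → hour 8); cutting (finishes hour 8). The controlling bound is hour 9, so final packaging finishes at 9 + 8 = hour 17.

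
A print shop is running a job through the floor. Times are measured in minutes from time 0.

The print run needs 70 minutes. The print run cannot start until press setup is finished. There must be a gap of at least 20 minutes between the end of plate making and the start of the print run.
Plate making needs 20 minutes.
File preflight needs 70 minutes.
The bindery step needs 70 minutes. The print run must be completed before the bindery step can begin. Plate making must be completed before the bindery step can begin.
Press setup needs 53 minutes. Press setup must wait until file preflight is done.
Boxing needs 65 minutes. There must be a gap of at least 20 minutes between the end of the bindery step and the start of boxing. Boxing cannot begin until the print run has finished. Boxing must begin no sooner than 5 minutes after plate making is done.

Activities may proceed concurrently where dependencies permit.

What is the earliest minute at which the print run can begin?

Nothing blocks plate making, so it runs from minute 0 to minute 20.
Nothing blocks file preflight, so it runs from minute 0 to minute 70.
Press setup cannot begin until file preflight (finishes minute 70). It runs from minute 70 to 70 + 53 = minute 123.
The print run waits on press setup (finishes minute 123); plate making (finishes minute 20, plus 20-minute gap → minute 40). The latest of these is minute 123, which is the earliest the print run can start.

123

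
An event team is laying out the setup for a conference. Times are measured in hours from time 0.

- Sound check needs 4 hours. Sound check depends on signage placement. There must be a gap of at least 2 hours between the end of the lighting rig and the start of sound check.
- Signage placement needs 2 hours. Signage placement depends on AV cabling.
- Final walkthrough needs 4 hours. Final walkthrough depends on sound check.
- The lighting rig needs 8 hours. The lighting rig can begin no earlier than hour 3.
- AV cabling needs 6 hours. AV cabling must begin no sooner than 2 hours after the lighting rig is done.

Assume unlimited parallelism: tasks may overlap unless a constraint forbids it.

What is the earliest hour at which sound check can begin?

The lighting rig cannot begin until its own release at hour 3. It runs from hour 3 to 3 + 8 = hour 11.
AV cabling waits on the lighting rig (finishes hour 11, plus 2-hour gap → hour 13), so it starts at hour 13 and finishes at 13 + 6 = hour 19.
Signage placement waits on AV cabling (finishes hour 19), so it starts at hour 19 and finishes at 19 + 2 = hour 21.
Sound check waits on signage placement (finishes hour 21); the lighting rig (finishes hour 11, plus 2-hour gap → hour 13). The latest of these is hour 21, which is the earliest sound check can start.

21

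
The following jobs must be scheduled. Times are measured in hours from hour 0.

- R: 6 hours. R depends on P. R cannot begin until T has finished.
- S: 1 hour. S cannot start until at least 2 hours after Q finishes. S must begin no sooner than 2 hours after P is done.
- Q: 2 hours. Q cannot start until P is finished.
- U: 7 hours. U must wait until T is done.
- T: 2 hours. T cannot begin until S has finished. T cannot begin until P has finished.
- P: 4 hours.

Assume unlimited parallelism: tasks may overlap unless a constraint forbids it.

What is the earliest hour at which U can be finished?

Nothing blocks P, so it runs from hour 0 to hour 4.
Q waits on P (finishes hour 4), so it starts at hour 4 and finishes at 4 + 2 = hour 6.
For S: Q (finishes hour 6, plus 2-hour gap → hour 8); P (finishes hour 4, plus 2-hour gap → hour 6). Taking the maximum gives a start of hour 8, and it finishes at 8 + 1 = hour 9.
T needs all of S (finishes hour 9); P (finishes hour 4). That puts its earliest start at hour 9; it finishes at 9 + 2 = hour 11.
U waits on T (finishes hour 11), so it starts at hour 11 and finishes at 11 + 7 = hour 18.

18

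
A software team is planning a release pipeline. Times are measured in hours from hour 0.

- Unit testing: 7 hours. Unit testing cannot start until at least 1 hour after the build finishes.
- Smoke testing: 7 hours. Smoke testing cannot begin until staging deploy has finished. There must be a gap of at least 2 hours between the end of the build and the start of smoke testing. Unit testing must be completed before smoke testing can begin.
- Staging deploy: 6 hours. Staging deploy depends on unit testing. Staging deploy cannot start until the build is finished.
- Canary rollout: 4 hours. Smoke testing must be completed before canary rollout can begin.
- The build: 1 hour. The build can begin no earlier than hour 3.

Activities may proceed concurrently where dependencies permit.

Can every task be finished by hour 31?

Yes

After its own release at hour 3, the build can start at hour 3 and finishes at hour 4.
Unit testing cannot begin until the build (finishes hour 4, plus 1-hour gap → hour 5). It runs from hour 5 to 5 + 7 = hour 12.
Staging deploy cannot start until unit testing (finishes hour 12); the build (finishes hour 4). The controlling bound is hour 12, so staging deploy finishes at 12 + 6 = hour 18.
Smoke testing needs all of staging deploy (finishes hour 18); the build (finishes hour 4, plus 2-hour gap → hour 6); unit testing (finishes hour 12). That puts its earliest start at hour 18; it finishes at 18 + 7 = hour 25.
Canary rollout cannot begin until smoke testing (finishes hour 25). It runs from hour 25 to 25 + 4 = hour 29.
Every task is finished by hour 29, which is no later than the deadline of 31, so the schedule is feasible.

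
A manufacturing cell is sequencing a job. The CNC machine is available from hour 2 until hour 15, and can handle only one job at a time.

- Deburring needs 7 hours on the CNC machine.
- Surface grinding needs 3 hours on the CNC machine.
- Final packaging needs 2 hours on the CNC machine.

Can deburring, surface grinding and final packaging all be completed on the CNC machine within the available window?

The CNC machine window is 15 − 2 = 13 hours.
Running back to back, the jobs need 7 + 3 + 2 = 12 hours on the CNC machine.
Since 12 ≤ 13, they fit within the window.

Yes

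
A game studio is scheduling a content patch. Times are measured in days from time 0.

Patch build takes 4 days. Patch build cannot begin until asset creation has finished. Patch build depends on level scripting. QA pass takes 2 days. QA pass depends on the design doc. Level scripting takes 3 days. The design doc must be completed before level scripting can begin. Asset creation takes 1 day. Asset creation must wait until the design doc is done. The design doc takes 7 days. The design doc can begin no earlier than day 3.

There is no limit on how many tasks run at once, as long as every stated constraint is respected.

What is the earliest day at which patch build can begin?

The design doc waits on its own release at day 3, so it starts at day 3 and finishes at 3 + 7 = day 10.
Level scripting cannot begin until the design doc (finishes day 10). It runs from day 10 to 10 + 3 = day 13.
Asset creation cannot begin until the design doc (finishes day 10). It runs from day 10 to 10 + 1 = day 11.
Patch build waits on asset creation (finishes day 11); level scripting (finishes day 13). The latest of these is day 13, which is the earliest patch build can start.

13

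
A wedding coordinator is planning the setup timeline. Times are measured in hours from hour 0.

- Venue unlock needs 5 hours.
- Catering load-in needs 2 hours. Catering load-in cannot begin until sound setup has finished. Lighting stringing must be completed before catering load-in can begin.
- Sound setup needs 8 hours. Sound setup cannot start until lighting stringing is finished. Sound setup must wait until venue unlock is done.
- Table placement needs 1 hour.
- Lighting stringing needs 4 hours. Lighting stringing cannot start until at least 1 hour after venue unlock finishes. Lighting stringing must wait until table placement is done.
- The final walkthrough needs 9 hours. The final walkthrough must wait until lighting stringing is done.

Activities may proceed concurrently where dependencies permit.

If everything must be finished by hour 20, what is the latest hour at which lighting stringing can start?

Catering load-in has no dependents, so it just needs to finish by hour 20. Starting by 20 − 2 = hour 18 achieves that.
Sound setup feeds into catering load-in (must start by hour 18); so sound setup must finish by hour 18 and therefore start by hour 10.
The final walkthrough must finish by hour 20; it takes 9 hours, so it must start by 20 − 9 = hour 11.
Lighting stringing must finish in time for sound setup (must start by hour 10); catering load-in (must start by hour 18); the final walkthrough (must start by hour 11). The tightest is hour 10, so lighting stringing must start by 10 − 4 = hour 6.

6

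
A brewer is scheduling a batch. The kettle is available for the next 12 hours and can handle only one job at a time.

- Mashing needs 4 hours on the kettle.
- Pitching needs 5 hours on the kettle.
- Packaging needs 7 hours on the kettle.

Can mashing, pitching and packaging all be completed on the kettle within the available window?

No

Running back to back, the jobs need 4 + 5 + 7 = 16 hours on the kettle.
Since 16 > 12, they cannot all fit.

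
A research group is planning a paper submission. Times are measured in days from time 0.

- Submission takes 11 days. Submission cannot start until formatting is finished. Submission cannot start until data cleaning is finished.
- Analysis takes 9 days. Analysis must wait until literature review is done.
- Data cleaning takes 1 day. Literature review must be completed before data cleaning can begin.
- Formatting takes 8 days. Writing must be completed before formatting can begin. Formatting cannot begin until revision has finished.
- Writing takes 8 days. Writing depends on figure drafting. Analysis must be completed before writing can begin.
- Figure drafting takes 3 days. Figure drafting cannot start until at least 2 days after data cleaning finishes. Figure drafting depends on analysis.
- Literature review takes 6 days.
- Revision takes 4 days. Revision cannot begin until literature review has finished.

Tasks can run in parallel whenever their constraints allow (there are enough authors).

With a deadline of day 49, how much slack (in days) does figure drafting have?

4

Nothing blocks literature review, so it runs from day 0 to day 6.
After literature review (finishes day 6), analysis can start at day 6 and finishes at day 15.
Data cleaning cannot begin until literature review (finishes day 6). It runs from day 6 to 6 + 1 = day 7.
Figure drafting needs all of data cleaning (finishes day 7, plus 2-day gap → day 9); analysis (finishes day 15). That puts its earliest start at day 15; it finishes at 15 + 3 = day 18.

Working backward from the deadline:
Nothing follows submission; the deadline of day 49 is its only limit. It must start by 49 − 11 = day 38.
Formatting has to be done before submission (must start by day 38). That means finishing by day 38, i.e. starting by 38 − 8 = day 30.
Writing feeds into formatting (must start by day 30); so writing must finish by day 30 and therefore start by day 22.
Since writing (must start by day 22) depends on it, figure drafting must finish by day 22. Backing off its 3-day duration gives a latest start of day 19.
So figure drafting can start as early as day 15 and as late as day 19, giving 19 − 15 = 4 days of slack.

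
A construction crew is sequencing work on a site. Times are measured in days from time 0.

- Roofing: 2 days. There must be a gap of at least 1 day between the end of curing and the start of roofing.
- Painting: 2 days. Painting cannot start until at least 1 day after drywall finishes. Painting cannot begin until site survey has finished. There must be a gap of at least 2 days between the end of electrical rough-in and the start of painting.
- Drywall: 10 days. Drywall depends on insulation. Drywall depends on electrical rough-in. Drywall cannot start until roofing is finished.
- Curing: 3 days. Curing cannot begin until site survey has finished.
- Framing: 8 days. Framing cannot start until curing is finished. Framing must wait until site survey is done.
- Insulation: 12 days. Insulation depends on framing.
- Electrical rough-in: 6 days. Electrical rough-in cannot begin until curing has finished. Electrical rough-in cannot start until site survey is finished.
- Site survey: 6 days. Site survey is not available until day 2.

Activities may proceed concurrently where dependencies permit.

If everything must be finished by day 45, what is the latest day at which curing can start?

9

Nothing follows painting; the deadline of day 45 is its only limit. It must start by 45 − 2 = day 43.
Since painting (must start by day 43, minus 1-day gap → day 42) depends on it, drywall must finish by day 42. Backing off its 10-day duration gives a latest start of day 32.
Insulation must finish before drywall (must start by day 32). With a 12-day duration, insulation must start by 32 − 12 = day 20.
Framing has to be done before insulation (must start by day 20). That means finishing by day 20, i.e. starting by 20 − 8 = day 12.
Roofing must finish before drywall (must start by day 32). With a 2-day duration, roofing must start by 32 − 2 = day 30.
For electrical rough-in: drywall (must start by day 32); painting (must start by day 43, minus 2-day gap → day 41). The most restrictive is day 32; with a 6-day duration, electrical rough-in must start by day 26.
Curing must finish in time for framing (must start by day 12); roofing (must start by day 30, minus 1-day gap → day 29); electrical rough-in (must start by day 26). The tightest is day 12, so curing must start by 12 − 3 = day 9.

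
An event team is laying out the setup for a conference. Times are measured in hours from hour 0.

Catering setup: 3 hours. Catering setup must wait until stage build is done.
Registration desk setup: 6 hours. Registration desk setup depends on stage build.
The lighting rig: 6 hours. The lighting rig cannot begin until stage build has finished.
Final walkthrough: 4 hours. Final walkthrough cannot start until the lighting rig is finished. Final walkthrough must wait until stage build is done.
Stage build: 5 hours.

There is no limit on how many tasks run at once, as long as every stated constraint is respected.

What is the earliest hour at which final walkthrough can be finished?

15

Stage build has no prerequisites, so it starts at hour 0 and finishes at hour 5.
After stage build (finishes hour 5), the lighting rig can start at hour 5 and finishes at hour 11.
Final walkthrough has to wait for the lighting rig (finishes hour 11); stage build (finishes hour 5). The latest of these is hour 11, so final walkthrough runs hour 11 to 11 + 4 = hour 15.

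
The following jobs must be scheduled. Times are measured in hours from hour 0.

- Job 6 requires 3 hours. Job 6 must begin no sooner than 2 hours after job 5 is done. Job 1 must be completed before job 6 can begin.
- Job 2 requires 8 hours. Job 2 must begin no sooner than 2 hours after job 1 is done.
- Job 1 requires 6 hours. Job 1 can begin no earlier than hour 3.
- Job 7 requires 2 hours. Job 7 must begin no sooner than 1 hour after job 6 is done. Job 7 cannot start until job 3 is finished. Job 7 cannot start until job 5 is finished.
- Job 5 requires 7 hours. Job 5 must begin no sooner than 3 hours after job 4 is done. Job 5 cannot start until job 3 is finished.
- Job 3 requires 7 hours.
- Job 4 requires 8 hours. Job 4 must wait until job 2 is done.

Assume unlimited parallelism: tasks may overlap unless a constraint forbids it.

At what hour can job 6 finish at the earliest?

Nothing blocks job 3, so it runs from hour 0 to hour 7.
After its own release at hour 3, job 1 can start at hour 3 and finishes at hour 9.
After job 1 (finishes hour 9, plus 2-hour gap → hour 11), job 2 can start at hour 11 and finishes at hour 19.
After job 2 (finishes hour 19), job 4 can start at hour 19 and finishes at hour 27.
Job 5 cannot start until job 4 (finishes hour 27, plus 3-hour gap → hour 30); job 3 (finishes hour 7). The controlling bound is hour 30, so job 5 finishes at 30 + 7 = hour 37.
Job 6 cannot start until job 5 (finishes hour 37, plus 2-hour gap → hour 39); job 1 (finishes hour 9). The controlling bound is hour 39, so job 6 finishes at 39 + 3 = hour 42.

42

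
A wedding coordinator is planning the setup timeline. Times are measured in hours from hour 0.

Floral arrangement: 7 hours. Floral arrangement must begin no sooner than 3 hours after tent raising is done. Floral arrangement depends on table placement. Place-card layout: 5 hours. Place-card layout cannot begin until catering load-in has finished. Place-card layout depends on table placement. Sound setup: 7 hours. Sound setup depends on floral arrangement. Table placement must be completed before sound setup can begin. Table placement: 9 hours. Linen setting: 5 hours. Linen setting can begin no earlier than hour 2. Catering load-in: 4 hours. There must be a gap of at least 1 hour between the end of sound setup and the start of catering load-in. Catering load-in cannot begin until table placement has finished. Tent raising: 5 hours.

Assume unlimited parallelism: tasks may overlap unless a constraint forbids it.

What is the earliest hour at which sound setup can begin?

16

Table placement can start immediately at hour 0; it finishes at hour 9.
Tent raising has no prerequisites, so it starts at hour 0 and finishes at hour 5.
Floral arrangement has to wait for tent raising (finishes hour 5, plus 3-hour gap → hour 8); table placement (finishes hour 9). The latest of these is hour 9, so floral arrangement runs hour 9 to 9 + 7 = hour 16.
Sound setup waits on floral arrangement (finishes hour 16); table placement (finishes hour 9). The latest of these is hour 16, which is the earliest sound setup can start.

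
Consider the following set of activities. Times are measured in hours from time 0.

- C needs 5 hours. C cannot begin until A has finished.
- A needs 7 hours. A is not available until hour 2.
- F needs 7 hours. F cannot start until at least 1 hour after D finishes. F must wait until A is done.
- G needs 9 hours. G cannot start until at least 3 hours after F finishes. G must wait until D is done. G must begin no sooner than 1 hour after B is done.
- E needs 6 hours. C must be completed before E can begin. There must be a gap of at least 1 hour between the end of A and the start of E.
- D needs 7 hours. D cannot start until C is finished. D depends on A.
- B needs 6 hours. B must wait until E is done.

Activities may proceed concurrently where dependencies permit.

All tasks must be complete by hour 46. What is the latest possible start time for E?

To finish by hour 46, G (duration 9) must start no later than hour 37.
Since G (must start by hour 37, minus 1-hour gap → hour 36) depends on it, B must finish by hour 36. Backing off its 6-hour duration gives a latest start of hour 30.
E feeds into B (must start by hour 30); so E must finish by hour 30 and therefore start by hour 24.

24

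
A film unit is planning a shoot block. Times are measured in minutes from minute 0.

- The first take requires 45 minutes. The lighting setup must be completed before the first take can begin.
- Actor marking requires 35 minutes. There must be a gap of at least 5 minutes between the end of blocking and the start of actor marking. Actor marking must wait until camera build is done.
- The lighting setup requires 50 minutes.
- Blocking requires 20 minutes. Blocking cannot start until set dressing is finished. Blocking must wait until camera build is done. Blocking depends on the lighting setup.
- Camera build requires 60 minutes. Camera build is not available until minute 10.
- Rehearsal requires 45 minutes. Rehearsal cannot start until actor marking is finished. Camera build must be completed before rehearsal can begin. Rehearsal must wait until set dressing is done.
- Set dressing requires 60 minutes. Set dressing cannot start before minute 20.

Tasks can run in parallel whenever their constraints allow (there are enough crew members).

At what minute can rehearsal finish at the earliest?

Camera build cannot begin until its own release at minute 10. It runs from minute 10 to 10 + 60 = minute 70.
The lighting setup has no prerequisites, so it starts at minute 0 and finishes at minute 50.
Set dressing waits on its own release at minute 20, so it starts at minute 20 and finishes at 20 + 60 = minute 80.
Blocking has to wait for set dressing (finishes minute 80); camera build (finishes minute 70); the lighting setup (finishes minute 50). The latest of these is minute 80, so blocking runs minute 80 to 80 + 20 = minute 100.
Actor marking needs all of blocking (finishes minute 100, plus 5-minute gap → minute 105); camera build (finishes minute 70). That puts its earliest start at minute 105; it finishes at 105 + 35 = minute 140.
Rehearsal needs all of actor marking (finishes minute 140); camera build (finishes minute 70); set dressing (finishes minute 80). That puts its earliest start at minute 140; it finishes at 140 + 45 = minute 185.

185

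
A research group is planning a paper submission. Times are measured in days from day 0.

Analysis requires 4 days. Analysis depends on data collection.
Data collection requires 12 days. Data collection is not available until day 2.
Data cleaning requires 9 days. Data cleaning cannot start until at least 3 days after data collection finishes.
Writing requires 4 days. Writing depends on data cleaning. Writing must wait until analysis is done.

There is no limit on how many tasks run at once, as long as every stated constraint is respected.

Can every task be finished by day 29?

No

Data collection cannot begin until its own release at day 2. It runs from day 2 to 2 + 12 = day 14.
Analysis cannot begin until data collection (finishes day 14). It runs from day 14 to 14 + 4 = day 18.
Data cleaning waits on data collection (finishes day 14, plus 3-day gap → day 17), so it starts at day 17 and finishes at 17 + 9 = day 26.
Writing has to wait for data cleaning (finishes day 26); analysis (finishes day 18). The latest of these is day 26, so writing runs day 26 to 26 + 4 = day 30.
The earliest everything can be done is day 30, which is after the deadline of 29, so it is not possible.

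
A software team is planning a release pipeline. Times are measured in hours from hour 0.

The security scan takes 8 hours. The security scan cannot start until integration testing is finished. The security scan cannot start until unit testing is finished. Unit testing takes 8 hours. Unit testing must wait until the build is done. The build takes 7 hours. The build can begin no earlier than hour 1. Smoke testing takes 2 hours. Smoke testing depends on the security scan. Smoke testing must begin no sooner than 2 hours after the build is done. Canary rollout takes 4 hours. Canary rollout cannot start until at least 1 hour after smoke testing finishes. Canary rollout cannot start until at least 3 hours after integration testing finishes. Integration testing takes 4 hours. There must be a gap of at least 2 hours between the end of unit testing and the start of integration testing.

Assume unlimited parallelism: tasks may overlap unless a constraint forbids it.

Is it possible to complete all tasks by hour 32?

No

The build waits on its own release at hour 1, so it starts at hour 1 and finishes at 1 + 7 = hour 8.
Unit testing cannot begin until the build (finishes hour 8). It runs from hour 8 to 8 + 8 = hour 16.
Integration testing waits on unit testing (finishes hour 16, plus 2-hour gap → hour 18), so it starts at hour 18 and finishes at 18 + 4 = hour 22.
The security scan cannot start until integration testing (finishes hour 22); unit testing (finishes hour 16). The controlling bound is hour 22, so the security scan finishes at 22 + 8 = hour 30.
Smoke testing needs all of the security scan (finishes hour 30); the build (finishes hour 8, plus 2-hour gap → hour 10). That puts its earliest start at hour 30; it finishes at 30 + 2 = hour 32.
Canary rollout needs all of smoke testing (finishes hour 32, plus 1-hour gap → hour 33); integration testing (finishes hour 22, plus 3-hour gap → hour 25). That puts its earliest start at hour 33; it finishes at 33 + 4 = hour 37.
The earliest everything can be done is hour 37, which is after the deadline of 32, so it is not possible.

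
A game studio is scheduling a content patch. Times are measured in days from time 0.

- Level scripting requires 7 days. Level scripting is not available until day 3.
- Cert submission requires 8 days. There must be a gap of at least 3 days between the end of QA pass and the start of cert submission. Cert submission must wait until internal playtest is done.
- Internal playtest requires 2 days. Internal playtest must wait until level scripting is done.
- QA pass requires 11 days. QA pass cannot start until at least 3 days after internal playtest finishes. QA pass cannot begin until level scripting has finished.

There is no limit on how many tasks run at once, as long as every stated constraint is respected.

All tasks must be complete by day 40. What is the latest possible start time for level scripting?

6

Nothing follows cert submission; the deadline of day 40 is its only limit. It must start by 40 − 8 = day 32.
QA pass must finish before cert submission (must start by day 32, minus 3-day gap → day 29). With an 11-day duration, QA pass must start by 29 − 11 = day 18.
Internal playtest must finish in time for QA pass (must start by day 18, minus 3-day gap → day 15); cert submission (must start by day 32). The tightest is day 15, so internal playtest must start by 15 − 2 = day 13.
For level scripting: internal playtest (must start by day 13); QA pass (must start by day 18). The most restrictive is day 13; with a 7-day duration, level scripting must start by day 6.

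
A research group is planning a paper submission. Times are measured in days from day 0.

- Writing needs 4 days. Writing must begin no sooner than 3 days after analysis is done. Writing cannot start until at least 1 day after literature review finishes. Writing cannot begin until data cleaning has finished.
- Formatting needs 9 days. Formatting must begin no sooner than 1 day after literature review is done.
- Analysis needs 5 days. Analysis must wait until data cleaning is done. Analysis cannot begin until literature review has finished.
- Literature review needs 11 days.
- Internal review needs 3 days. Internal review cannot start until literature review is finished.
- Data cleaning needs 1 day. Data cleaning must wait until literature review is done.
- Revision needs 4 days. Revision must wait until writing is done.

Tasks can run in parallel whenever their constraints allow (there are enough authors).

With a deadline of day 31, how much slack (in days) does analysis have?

3

Literature review can start immediately at day 0; it finishes at day 11.
Data cleaning waits on literature review (finishes day 11), so it starts at day 11 and finishes at 11 + 1 = day 12.
Analysis has to wait for data cleaning (finishes day 12); literature review (finishes day 11). The latest of these is day 12, so analysis runs day 12 to 12 + 5 = day 17.

Working backward from the deadline:
Revision has no dependents, so it just needs to finish by day 31. Starting by 31 − 4 = day 27 achieves that.
Writing must finish before revision (must start by day 27). With a 4-day duration, writing must start by 27 − 4 = day 23.
Analysis feeds into writing (must start by day 23, minus 3-day gap → day 20); so analysis must finish by day 20 and therefore start by day 15.
So analysis can start as early as day 12 and as late as day 15, giving 15 − 12 = 3 days of slack.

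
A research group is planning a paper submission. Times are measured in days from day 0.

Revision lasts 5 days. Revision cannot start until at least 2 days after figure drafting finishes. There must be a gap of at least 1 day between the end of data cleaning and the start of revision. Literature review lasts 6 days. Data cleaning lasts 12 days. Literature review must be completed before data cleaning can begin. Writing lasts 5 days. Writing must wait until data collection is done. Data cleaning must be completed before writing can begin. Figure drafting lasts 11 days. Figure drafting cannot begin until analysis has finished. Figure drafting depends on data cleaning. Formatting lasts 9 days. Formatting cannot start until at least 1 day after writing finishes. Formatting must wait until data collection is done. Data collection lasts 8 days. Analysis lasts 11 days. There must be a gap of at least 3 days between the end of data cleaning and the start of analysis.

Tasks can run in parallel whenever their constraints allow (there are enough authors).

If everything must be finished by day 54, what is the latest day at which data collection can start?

Formatting has no dependents, so it just needs to finish by day 54. Starting by 54 − 9 = day 45 achieves that.
Writing must finish before formatting (must start by day 45, minus 1-day gap → day 44). With a 5-day duration, writing must start by 44 − 5 = day 39.
Data collection has several dependents: writing (must start by day 39); formatting (must start by day 45). The earliest of those limits is day 39, so data collection must start by 39 − 8 = day 31.

31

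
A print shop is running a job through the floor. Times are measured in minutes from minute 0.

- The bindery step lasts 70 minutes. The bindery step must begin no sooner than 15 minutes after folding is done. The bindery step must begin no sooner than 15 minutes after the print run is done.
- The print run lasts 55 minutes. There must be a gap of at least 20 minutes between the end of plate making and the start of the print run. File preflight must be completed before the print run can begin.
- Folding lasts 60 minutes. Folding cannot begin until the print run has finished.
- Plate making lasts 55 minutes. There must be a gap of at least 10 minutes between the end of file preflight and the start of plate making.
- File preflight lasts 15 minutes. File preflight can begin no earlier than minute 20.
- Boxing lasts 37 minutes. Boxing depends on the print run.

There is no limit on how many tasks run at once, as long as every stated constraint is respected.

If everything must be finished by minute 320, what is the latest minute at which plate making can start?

Nothing follows the bindery step; the deadline of minute 320 is its only limit. It must start by 320 − 70 = minute 250.
Folding must finish before the bindery step (must start by minute 250, minus 15-minute gap → minute 235). With a 60-minute duration, folding must start by 235 − 60 = minute 175.
Boxing must finish by minute 320; it takes 37 minutes, so it must start by 320 − 37 = minute 283.
The print run has several dependents: folding (must start by minute 175); the bindery step (must start by minute 250, minus 15-minute gap → minute 235); boxing (must start by minute 283). The earliest of those limits is minute 175, so the print run must start by 175 − 55 = minute 120.
Plate making has to be done before the print run (must start by minute 120, minus 20-minute gap → minute 100). That means finishing by minute 100, i.e. starting by 100 − 55 = minute 45.

45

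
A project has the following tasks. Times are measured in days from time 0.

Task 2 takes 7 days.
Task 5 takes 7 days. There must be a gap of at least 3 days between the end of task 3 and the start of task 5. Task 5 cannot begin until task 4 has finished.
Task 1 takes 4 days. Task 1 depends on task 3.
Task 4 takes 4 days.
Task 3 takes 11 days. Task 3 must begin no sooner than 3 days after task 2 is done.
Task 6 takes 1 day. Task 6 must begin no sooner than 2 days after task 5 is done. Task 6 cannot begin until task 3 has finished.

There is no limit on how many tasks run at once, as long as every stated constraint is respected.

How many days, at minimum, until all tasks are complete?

34

Task 4 can start immediately at day 0; it finishes at day 4.
Task 2 can start immediately at day 0; it finishes at day 7.
Task 3 waits on task 2 (finishes day 7, plus 3-day gap → day 10), so it starts at day 10 and finishes at 10 + 11 = day 21.
For task 5: task 3 (finishes day 21, plus 3-day gap → day 24); task 4 (finishes day 4). Taking the maximum gives a start of day 24, and it finishes at 24 + 7 = day 31.
Task 6 needs all of task 5 (finishes day 31, plus 2-day gap → day 33); task 3 (finishes day 21). That puts its earliest start at day 33; it finishes at 33 + 1 = day 34.
Task 1 cannot begin until task 3 (finishes day 21). It runs from day 21 to 21 + 4 = day 25.
All tasks are finished once the last one completes. Finish times: Task 1 at 25, Task 2 at 7, Task 3 at 21, Task 4 at 4, Task 5 at 31, Task 6 at 34. The latest is day 34.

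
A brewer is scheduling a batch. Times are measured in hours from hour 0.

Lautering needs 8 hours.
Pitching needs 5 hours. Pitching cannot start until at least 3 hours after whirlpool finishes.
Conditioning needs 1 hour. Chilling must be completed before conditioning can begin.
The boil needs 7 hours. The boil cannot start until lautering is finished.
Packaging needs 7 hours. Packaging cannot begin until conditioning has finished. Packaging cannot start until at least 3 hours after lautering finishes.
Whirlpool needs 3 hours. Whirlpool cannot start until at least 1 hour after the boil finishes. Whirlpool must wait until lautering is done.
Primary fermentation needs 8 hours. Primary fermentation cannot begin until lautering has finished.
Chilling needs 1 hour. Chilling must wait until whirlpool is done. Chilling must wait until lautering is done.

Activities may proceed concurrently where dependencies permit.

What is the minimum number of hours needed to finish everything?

Lautering has no prerequisites, so it starts at hour 0 and finishes at hour 8.
Primary fermentation cannot begin until lautering (finishes hour 8). It runs from hour 8 to 8 + 8 = hour 16.
The boil cannot begin until lautering (finishes hour 8). It runs from hour 8 to 8 + 7 = hour 15.
Whirlpool has to wait for the boil (finishes hour 15, plus 1-hour gap → hour 16); lautering (finishes hour 8). The latest of these is hour 16, so whirlpool runs hour 16 to 16 + 3 = hour 19.
Pitching waits on whirlpool (finishes hour 19, plus 3-hour gap → hour 22), so it starts at hour 22 and finishes at 22 + 5 = hour 27.
For chilling: whirlpool (finishes hour 19); lautering (finishes hour 8). Taking the maximum gives a start of hour 19, and it finishes at 19 + 1 = hour 20.
After chilling (finishes hour 20), conditioning can start at hour 20 and finishes at hour 21.
Packaging has to wait for conditioning (finishes hour 21); lautering (finishes hour 8, plus 3-hour gap → hour 11). The latest of these is hour 21, so packaging runs hour 21 to 21 + 7 = hour 28.
All tasks are finished once the last one completes. Finish times: Lautering at 8, The boil at 15, Whirlpool at 19, Chilling at 20, Pitching at 27, Primary fermentation at 16, Conditioning at 21, Packaging at 28. The latest is hour 28.

28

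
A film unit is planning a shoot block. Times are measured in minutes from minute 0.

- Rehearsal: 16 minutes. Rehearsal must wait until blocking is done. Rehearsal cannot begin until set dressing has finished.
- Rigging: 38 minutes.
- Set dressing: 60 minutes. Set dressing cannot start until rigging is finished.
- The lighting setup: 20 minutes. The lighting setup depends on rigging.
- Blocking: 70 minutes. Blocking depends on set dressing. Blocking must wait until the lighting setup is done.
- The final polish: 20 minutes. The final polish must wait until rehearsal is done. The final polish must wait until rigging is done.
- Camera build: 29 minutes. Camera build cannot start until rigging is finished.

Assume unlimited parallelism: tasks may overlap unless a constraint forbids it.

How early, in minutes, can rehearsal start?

Rigging can start immediately at minute 0; it finishes at minute 38.
The lighting setup cannot begin until rigging (finishes minute 38). It runs from minute 38 to 38 + 20 = minute 58.
After rigging (finishes minute 38), set dressing can start at minute 38 and finishes at minute 98.
Blocking cannot start until set dressing (finishes minute 98); the lighting setup (finishes minute 58). The controlling bound is minute 98, so blocking finishes at 98 + 70 = minute 168.
Rehearsal waits on blocking (finishes minute 168); set dressing (finishes minute 98). The latest of these is minute 168, which is the earliest rehearsal can start.

168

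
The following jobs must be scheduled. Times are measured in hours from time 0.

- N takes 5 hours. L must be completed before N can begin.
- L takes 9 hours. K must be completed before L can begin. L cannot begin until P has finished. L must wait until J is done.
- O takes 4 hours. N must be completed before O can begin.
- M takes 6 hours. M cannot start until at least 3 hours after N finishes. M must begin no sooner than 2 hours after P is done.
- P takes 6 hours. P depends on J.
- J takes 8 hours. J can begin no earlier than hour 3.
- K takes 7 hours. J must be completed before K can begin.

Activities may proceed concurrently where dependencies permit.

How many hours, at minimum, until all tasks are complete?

After its own release at hour 3, J can start at hour 3 and finishes at hour 11.
P cannot begin until J (finishes hour 11). It runs from hour 11 to 11 + 6 = hour 17.
After J (finishes hour 11), K can start at hour 11 and finishes at hour 18.
L needs all of K (finishes hour 18); P (finishes hour 17); J (finishes hour 11). That puts its earliest start at hour 18; it finishes at 18 + 9 = hour 27.
N waits on L (finishes hour 27), so it starts at hour 27 and finishes at 27 + 5 = hour 32.
After N (finishes hour 32), O can start at hour 32 and finishes at hour 36.
For M: N (finishes hour 32, plus 3-hour gap → hour 35); P (finishes hour 17, plus 2-hour gap → hour 19). Taking the maximum gives a start of hour 35, and it finishes at 35 + 6 = hour 41.
All tasks are finished once the last one completes. Finish times: J at 11, K at 18, L at 27, M at 41, N at 32, O at 36, P at 17. The latest is hour 41.

41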